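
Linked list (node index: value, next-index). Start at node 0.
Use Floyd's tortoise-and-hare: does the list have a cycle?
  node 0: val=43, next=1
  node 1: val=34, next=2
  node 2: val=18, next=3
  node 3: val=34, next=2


Floyd's tortoise (slow, +1) and hare (fast, +2):
  init: slow=0, fast=0
  step 1: slow=1, fast=2
  step 2: slow=2, fast=2
  slow == fast at node 2: cycle detected

Cycle: yes


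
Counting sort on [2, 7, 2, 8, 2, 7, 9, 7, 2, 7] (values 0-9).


Input: [2, 7, 2, 8, 2, 7, 9, 7, 2, 7]
Counts: [0, 0, 4, 0, 0, 0, 0, 4, 1, 1]

Sorted: [2, 2, 2, 2, 7, 7, 7, 7, 8, 9]


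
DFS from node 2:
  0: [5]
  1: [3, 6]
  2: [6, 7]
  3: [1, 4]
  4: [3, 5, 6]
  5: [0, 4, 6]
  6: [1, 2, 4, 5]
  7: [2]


Visit 2, push [7, 6]
Visit 6, push [5, 4, 1]
Visit 1, push [3]
Visit 3, push [4]
Visit 4, push [5]
Visit 5, push [0]
Visit 0, push []
Visit 7, push []

DFS order: [2, 6, 1, 3, 4, 5, 0, 7]


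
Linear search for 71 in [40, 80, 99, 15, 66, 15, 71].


i=0: 40!=71
i=1: 80!=71
i=2: 99!=71
i=3: 15!=71
i=4: 66!=71
i=5: 15!=71
i=6: 71==71 found!

Found at 6, 7 comps


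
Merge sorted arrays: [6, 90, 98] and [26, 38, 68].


Take 6 from A
Take 26 from B
Take 38 from B
Take 68 from B

Merged: [6, 26, 38, 68, 90, 98]


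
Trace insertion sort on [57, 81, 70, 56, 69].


Initial: [57, 81, 70, 56, 69]
Insert 81: [57, 81, 70, 56, 69]
Insert 70: [57, 70, 81, 56, 69]
Insert 56: [56, 57, 70, 81, 69]
Insert 69: [56, 57, 69, 70, 81]

Sorted: [56, 57, 69, 70, 81]


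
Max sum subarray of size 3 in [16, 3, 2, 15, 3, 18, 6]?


[0:3]: 21
[1:4]: 20
[2:5]: 20
[3:6]: 36
[4:7]: 27

Max: 36 at [3:6]


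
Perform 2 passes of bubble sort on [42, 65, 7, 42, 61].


Initial: [42, 65, 7, 42, 61]
Pass 1: [42, 7, 42, 61, 65] (3 swaps)
Pass 2: [7, 42, 42, 61, 65] (1 swaps)

After 2 passes: [7, 42, 42, 61, 65]


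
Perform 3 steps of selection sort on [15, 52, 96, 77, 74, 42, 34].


Initial: [15, 52, 96, 77, 74, 42, 34]
Step 1: min=15 at 0
  Swap: [15, 52, 96, 77, 74, 42, 34]
Step 2: min=34 at 6
  Swap: [15, 34, 96, 77, 74, 42, 52]
Step 3: min=42 at 5
  Swap: [15, 34, 42, 77, 74, 96, 52]

After 3 steps: [15, 34, 42, 77, 74, 96, 52]


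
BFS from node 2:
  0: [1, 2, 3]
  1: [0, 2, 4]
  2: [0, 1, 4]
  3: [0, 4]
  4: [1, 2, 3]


Visit 2, enqueue [0, 1, 4]
Visit 0, enqueue [3]
Visit 1, enqueue []
Visit 4, enqueue []
Visit 3, enqueue []

BFS order: [2, 0, 1, 4, 3]


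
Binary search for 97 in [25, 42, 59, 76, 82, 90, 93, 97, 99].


Step 1: lo=0, hi=8, mid=4, val=82
Step 2: lo=5, hi=8, mid=6, val=93
Step 3: lo=7, hi=8, mid=7, val=97

Found at index 7


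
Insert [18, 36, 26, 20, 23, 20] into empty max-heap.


Insert 18: [18]
Insert 36: [36, 18]
Insert 26: [36, 18, 26]
Insert 20: [36, 20, 26, 18]
Insert 23: [36, 23, 26, 18, 20]
Insert 20: [36, 23, 26, 18, 20, 20]

Final heap: [36, 23, 26, 18, 20, 20]


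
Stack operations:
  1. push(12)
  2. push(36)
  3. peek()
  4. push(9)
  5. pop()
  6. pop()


push(12) -> [12]
push(36) -> [12, 36]
peek()->36
push(9) -> [12, 36, 9]
pop()->9, [12, 36]
pop()->36, [12]

Final stack: [12]


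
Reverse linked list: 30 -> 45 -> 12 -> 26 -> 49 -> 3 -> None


Step 1: curr=30, set curr.next=prev(None) | reversed so far: 30
Step 2: curr=45, set curr.next=prev(30) | reversed so far: 45 -> 30
Step 3: curr=12, set curr.next=prev(45) | reversed so far: 12 -> 45 -> 30
Step 4: curr=26, set curr.next=prev(12) | reversed so far: 26 -> 12 -> 45 -> 30
Step 5: curr=49, set curr.next=prev(26) | reversed so far: 49 -> 26 -> 12 -> 45 -> 30
Step 6: curr=3, set curr.next=prev(49) | reversed so far: 3 -> 49 -> 26 -> 12 -> 45 -> 30

3 -> 49 -> 26 -> 12 -> 45 -> 30 -> None


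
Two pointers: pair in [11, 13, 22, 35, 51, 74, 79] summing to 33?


lo=0(11)+hi=6(79)=90
lo=0(11)+hi=5(74)=85
lo=0(11)+hi=4(51)=62
lo=0(11)+hi=3(35)=46
lo=0(11)+hi=2(22)=33

Yes: 11+22=33


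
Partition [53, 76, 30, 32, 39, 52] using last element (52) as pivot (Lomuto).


Pivot: 52
  30 <= 52: swap -> [30, 76, 53, 32, 39, 52]
  32 <= 52: swap -> [30, 32, 53, 76, 39, 52]
  39 <= 52: swap -> [30, 32, 39, 76, 53, 52]
Place pivot at 3: [30, 32, 39, 52, 53, 76]

Partitioned: [30, 32, 39, 52, 53, 76]


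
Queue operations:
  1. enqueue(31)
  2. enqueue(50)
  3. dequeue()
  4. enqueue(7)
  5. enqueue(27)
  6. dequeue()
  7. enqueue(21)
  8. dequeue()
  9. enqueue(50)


enqueue(31) -> [31]
enqueue(50) -> [31, 50]
dequeue()->31, [50]
enqueue(7) -> [50, 7]
enqueue(27) -> [50, 7, 27]
dequeue()->50, [7, 27]
enqueue(21) -> [7, 27, 21]
dequeue()->7, [27, 21]
enqueue(50) -> [27, 21, 50]

Final queue: [27, 21, 50]


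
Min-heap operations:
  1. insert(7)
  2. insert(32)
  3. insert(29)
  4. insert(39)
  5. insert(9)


insert(7) -> [7]
insert(32) -> [7, 32]
insert(29) -> [7, 32, 29]
insert(39) -> [7, 32, 29, 39]
insert(9) -> [7, 9, 29, 39, 32]

Final heap: [7, 9, 29, 39, 32]


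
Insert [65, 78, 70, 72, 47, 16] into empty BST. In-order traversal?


Insert 65: root
Insert 78: R from 65
Insert 70: R from 65 -> L from 78
Insert 72: R from 65 -> L from 78 -> R from 70
Insert 47: L from 65
Insert 16: L from 65 -> L from 47

In-order: [16, 47, 65, 70, 72, 78]


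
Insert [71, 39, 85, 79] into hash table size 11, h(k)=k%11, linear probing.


Insert 71: h=5 -> slot 5
Insert 39: h=6 -> slot 6
Insert 85: h=8 -> slot 8
Insert 79: h=2 -> slot 2

Table: [None, None, 79, None, None, 71, 39, None, 85, None, None]


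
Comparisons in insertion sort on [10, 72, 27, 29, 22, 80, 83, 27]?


Algorithm: insertion sort
Input: [10, 72, 27, 29, 22, 80, 83, 27]
Sorted: [10, 22, 27, 27, 29, 72, 80, 83]

16


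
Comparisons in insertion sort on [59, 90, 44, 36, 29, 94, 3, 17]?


Algorithm: insertion sort
Input: [59, 90, 44, 36, 29, 94, 3, 17]
Sorted: [3, 17, 29, 36, 44, 59, 90, 94]

24


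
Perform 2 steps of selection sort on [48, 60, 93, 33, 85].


Initial: [48, 60, 93, 33, 85]
Step 1: min=33 at 3
  Swap: [33, 60, 93, 48, 85]
Step 2: min=48 at 3
  Swap: [33, 48, 93, 60, 85]

After 2 steps: [33, 48, 93, 60, 85]


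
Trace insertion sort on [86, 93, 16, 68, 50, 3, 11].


Initial: [86, 93, 16, 68, 50, 3, 11]
Insert 93: [86, 93, 16, 68, 50, 3, 11]
Insert 16: [16, 86, 93, 68, 50, 3, 11]
Insert 68: [16, 68, 86, 93, 50, 3, 11]
Insert 50: [16, 50, 68, 86, 93, 3, 11]
Insert 3: [3, 16, 50, 68, 86, 93, 11]
Insert 11: [3, 11, 16, 50, 68, 86, 93]

Sorted: [3, 11, 16, 50, 68, 86, 93]


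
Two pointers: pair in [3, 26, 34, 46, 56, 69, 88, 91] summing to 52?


lo=0(3)+hi=7(91)=94
lo=0(3)+hi=6(88)=91
lo=0(3)+hi=5(69)=72
lo=0(3)+hi=4(56)=59
lo=0(3)+hi=3(46)=49
lo=1(26)+hi=3(46)=72
lo=1(26)+hi=2(34)=60

No pair found


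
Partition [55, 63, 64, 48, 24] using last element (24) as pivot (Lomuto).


Pivot: 24
Place pivot at 0: [24, 63, 64, 48, 55]

Partitioned: [24, 63, 64, 48, 55]


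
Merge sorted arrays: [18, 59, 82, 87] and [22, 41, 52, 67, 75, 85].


Take 18 from A
Take 22 from B
Take 41 from B
Take 52 from B
Take 59 from A
Take 67 from B
Take 75 from B
Take 82 from A
Take 85 from B

Merged: [18, 22, 41, 52, 59, 67, 75, 82, 85, 87]


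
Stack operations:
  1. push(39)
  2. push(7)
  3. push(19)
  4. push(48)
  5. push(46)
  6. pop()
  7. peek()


push(39) -> [39]
push(7) -> [39, 7]
push(19) -> [39, 7, 19]
push(48) -> [39, 7, 19, 48]
push(46) -> [39, 7, 19, 48, 46]
pop()->46, [39, 7, 19, 48]
peek()->48

Final stack: [39, 7, 19, 48]


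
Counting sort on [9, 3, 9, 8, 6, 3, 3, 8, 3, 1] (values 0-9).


Input: [9, 3, 9, 8, 6, 3, 3, 8, 3, 1]
Counts: [0, 1, 0, 4, 0, 0, 1, 0, 2, 2]

Sorted: [1, 3, 3, 3, 3, 6, 8, 8, 9, 9]


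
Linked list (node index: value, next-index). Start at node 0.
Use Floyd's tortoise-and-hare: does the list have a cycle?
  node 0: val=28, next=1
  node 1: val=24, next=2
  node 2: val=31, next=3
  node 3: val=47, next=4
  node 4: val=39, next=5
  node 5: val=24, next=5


Floyd's tortoise (slow, +1) and hare (fast, +2):
  init: slow=0, fast=0
  step 1: slow=1, fast=2
  step 2: slow=2, fast=4
  step 3: slow=3, fast=5
  step 4: slow=4, fast=5
  step 5: slow=5, fast=5
  slow == fast at node 5: cycle detected

Cycle: yes


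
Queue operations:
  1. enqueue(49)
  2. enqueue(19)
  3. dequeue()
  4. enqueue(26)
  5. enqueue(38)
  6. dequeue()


enqueue(49) -> [49]
enqueue(19) -> [49, 19]
dequeue()->49, [19]
enqueue(26) -> [19, 26]
enqueue(38) -> [19, 26, 38]
dequeue()->19, [26, 38]

Final queue: [26, 38]


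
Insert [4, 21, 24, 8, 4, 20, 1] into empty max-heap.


Insert 4: [4]
Insert 21: [21, 4]
Insert 24: [24, 4, 21]
Insert 8: [24, 8, 21, 4]
Insert 4: [24, 8, 21, 4, 4]
Insert 20: [24, 8, 21, 4, 4, 20]
Insert 1: [24, 8, 21, 4, 4, 20, 1]

Final heap: [24, 8, 21, 4, 4, 20, 1]


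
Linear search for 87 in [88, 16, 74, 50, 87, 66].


i=0: 88!=87
i=1: 16!=87
i=2: 74!=87
i=3: 50!=87
i=4: 87==87 found!

Found at 4, 5 comps


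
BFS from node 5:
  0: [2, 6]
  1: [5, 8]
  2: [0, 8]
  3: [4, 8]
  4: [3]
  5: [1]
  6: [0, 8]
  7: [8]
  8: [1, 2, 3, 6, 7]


Visit 5, enqueue [1]
Visit 1, enqueue [8]
Visit 8, enqueue [2, 3, 6, 7]
Visit 2, enqueue [0]
Visit 3, enqueue [4]
Visit 6, enqueue []
Visit 7, enqueue []
Visit 0, enqueue []
Visit 4, enqueue []

BFS order: [5, 1, 8, 2, 3, 6, 7, 0, 4]


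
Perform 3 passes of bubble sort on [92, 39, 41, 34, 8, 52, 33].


Initial: [92, 39, 41, 34, 8, 52, 33]
Pass 1: [39, 41, 34, 8, 52, 33, 92] (6 swaps)
Pass 2: [39, 34, 8, 41, 33, 52, 92] (3 swaps)
Pass 3: [34, 8, 39, 33, 41, 52, 92] (3 swaps)

After 3 passes: [34, 8, 39, 33, 41, 52, 92]


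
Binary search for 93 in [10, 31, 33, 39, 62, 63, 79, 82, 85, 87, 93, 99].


Step 1: lo=0, hi=11, mid=5, val=63
Step 2: lo=6, hi=11, mid=8, val=85
Step 3: lo=9, hi=11, mid=10, val=93

Found at index 10


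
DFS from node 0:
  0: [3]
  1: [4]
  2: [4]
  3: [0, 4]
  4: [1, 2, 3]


Visit 0, push [3]
Visit 3, push [4]
Visit 4, push [2, 1]
Visit 1, push []
Visit 2, push []

DFS order: [0, 3, 4, 1, 2]


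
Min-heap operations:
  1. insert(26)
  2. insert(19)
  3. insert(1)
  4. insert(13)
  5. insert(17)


insert(26) -> [26]
insert(19) -> [19, 26]
insert(1) -> [1, 26, 19]
insert(13) -> [1, 13, 19, 26]
insert(17) -> [1, 13, 19, 26, 17]

Final heap: [1, 13, 19, 26, 17]


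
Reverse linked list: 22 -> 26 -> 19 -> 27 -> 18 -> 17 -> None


Step 1: curr=22, set curr.next=prev(None) | reversed so far: 22
Step 2: curr=26, set curr.next=prev(22) | reversed so far: 26 -> 22
Step 3: curr=19, set curr.next=prev(26) | reversed so far: 19 -> 26 -> 22
Step 4: curr=27, set curr.next=prev(19) | reversed so far: 27 -> 19 -> 26 -> 22
Step 5: curr=18, set curr.next=prev(27) | reversed so far: 18 -> 27 -> 19 -> 26 -> 22
Step 6: curr=17, set curr.next=prev(18) | reversed so far: 17 -> 18 -> 27 -> 19 -> 26 -> 22

17 -> 18 -> 27 -> 19 -> 26 -> 22 -> None


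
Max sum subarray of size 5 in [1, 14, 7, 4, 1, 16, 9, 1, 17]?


[0:5]: 27
[1:6]: 42
[2:7]: 37
[3:8]: 31
[4:9]: 44

Max: 44 at [4:9]


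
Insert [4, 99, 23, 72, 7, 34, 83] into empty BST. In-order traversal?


Insert 4: root
Insert 99: R from 4
Insert 23: R from 4 -> L from 99
Insert 72: R from 4 -> L from 99 -> R from 23
Insert 7: R from 4 -> L from 99 -> L from 23
Insert 34: R from 4 -> L from 99 -> R from 23 -> L from 72
Insert 83: R from 4 -> L from 99 -> R from 23 -> R from 72

In-order: [4, 7, 23, 34, 72, 83, 99]


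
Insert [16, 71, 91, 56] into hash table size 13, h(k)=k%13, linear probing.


Insert 16: h=3 -> slot 3
Insert 71: h=6 -> slot 6
Insert 91: h=0 -> slot 0
Insert 56: h=4 -> slot 4

Table: [91, None, None, 16, 56, None, 71, None, None, None, None, None, None]


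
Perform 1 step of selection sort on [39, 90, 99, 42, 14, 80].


Initial: [39, 90, 99, 42, 14, 80]
Step 1: min=14 at 4
  Swap: [14, 90, 99, 42, 39, 80]

After 1 step: [14, 90, 99, 42, 39, 80]


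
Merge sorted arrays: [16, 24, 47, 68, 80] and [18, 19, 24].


Take 16 from A
Take 18 from B
Take 19 from B
Take 24 from A
Take 24 from B

Merged: [16, 18, 19, 24, 24, 47, 68, 80]


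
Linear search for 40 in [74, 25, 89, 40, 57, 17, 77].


i=0: 74!=40
i=1: 25!=40
i=2: 89!=40
i=3: 40==40 found!

Found at 3, 4 comps


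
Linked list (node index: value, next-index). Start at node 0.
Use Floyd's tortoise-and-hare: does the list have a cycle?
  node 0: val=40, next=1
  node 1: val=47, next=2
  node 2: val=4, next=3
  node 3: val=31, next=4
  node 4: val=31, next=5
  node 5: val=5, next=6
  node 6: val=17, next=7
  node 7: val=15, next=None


Floyd's tortoise (slow, +1) and hare (fast, +2):
  init: slow=0, fast=0
  step 1: slow=1, fast=2
  step 2: slow=2, fast=4
  step 3: slow=3, fast=6
  step 4: fast 6->7->None, no cycle

Cycle: no


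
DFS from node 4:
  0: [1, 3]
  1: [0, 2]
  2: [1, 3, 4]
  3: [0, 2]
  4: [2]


Visit 4, push [2]
Visit 2, push [3, 1]
Visit 1, push [0]
Visit 0, push [3]
Visit 3, push []

DFS order: [4, 2, 1, 0, 3]


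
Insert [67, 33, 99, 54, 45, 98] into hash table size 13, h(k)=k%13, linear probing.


Insert 67: h=2 -> slot 2
Insert 33: h=7 -> slot 7
Insert 99: h=8 -> slot 8
Insert 54: h=2, 1 probes -> slot 3
Insert 45: h=6 -> slot 6
Insert 98: h=7, 2 probes -> slot 9

Table: [None, None, 67, 54, None, None, 45, 33, 99, 98, None, None, None]


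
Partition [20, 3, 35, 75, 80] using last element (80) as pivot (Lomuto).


Pivot: 80
  20 <= 80: advance i (no swap)
  3 <= 80: advance i (no swap)
  35 <= 80: advance i (no swap)
  75 <= 80: advance i (no swap)
Place pivot at 4: [20, 3, 35, 75, 80]

Partitioned: [20, 3, 35, 75, 80]


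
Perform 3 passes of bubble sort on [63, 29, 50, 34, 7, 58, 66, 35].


Initial: [63, 29, 50, 34, 7, 58, 66, 35]
Pass 1: [29, 50, 34, 7, 58, 63, 35, 66] (6 swaps)
Pass 2: [29, 34, 7, 50, 58, 35, 63, 66] (3 swaps)
Pass 3: [29, 7, 34, 50, 35, 58, 63, 66] (2 swaps)

After 3 passes: [29, 7, 34, 50, 35, 58, 63, 66]


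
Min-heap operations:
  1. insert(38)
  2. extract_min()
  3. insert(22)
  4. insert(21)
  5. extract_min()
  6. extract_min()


insert(38) -> [38]
extract_min()->38, []
insert(22) -> [22]
insert(21) -> [21, 22]
extract_min()->21, [22]
extract_min()->22, []

Final heap: []


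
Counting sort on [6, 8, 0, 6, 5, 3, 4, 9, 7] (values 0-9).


Input: [6, 8, 0, 6, 5, 3, 4, 9, 7]
Counts: [1, 0, 0, 1, 1, 1, 2, 1, 1, 1]

Sorted: [0, 3, 4, 5, 6, 6, 7, 8, 9]


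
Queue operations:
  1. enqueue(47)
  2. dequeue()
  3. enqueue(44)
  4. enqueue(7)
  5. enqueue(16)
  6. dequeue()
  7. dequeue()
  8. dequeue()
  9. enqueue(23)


enqueue(47) -> [47]
dequeue()->47, []
enqueue(44) -> [44]
enqueue(7) -> [44, 7]
enqueue(16) -> [44, 7, 16]
dequeue()->44, [7, 16]
dequeue()->7, [16]
dequeue()->16, []
enqueue(23) -> [23]

Final queue: [23]


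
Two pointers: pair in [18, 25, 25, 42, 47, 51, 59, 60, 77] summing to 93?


lo=0(18)+hi=8(77)=95
lo=0(18)+hi=7(60)=78
lo=1(25)+hi=7(60)=85
lo=2(25)+hi=7(60)=85
lo=3(42)+hi=7(60)=102
lo=3(42)+hi=6(59)=101
lo=3(42)+hi=5(51)=93

Yes: 42+51=93


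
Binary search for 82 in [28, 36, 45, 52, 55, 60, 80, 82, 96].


Step 1: lo=0, hi=8, mid=4, val=55
Step 2: lo=5, hi=8, mid=6, val=80
Step 3: lo=7, hi=8, mid=7, val=82

Found at index 7


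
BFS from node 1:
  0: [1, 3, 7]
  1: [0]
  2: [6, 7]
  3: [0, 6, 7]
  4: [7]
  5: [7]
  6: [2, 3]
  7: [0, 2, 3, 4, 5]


Visit 1, enqueue [0]
Visit 0, enqueue [3, 7]
Visit 3, enqueue [6]
Visit 7, enqueue [2, 4, 5]
Visit 6, enqueue []
Visit 2, enqueue []
Visit 4, enqueue []
Visit 5, enqueue []

BFS order: [1, 0, 3, 7, 6, 2, 4, 5]


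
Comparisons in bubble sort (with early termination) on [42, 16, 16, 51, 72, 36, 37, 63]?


Algorithm: bubble sort (with early termination)
Input: [42, 16, 16, 51, 72, 36, 37, 63]
Sorted: [16, 16, 36, 37, 42, 51, 63, 72]

22


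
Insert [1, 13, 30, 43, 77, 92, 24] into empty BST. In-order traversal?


Insert 1: root
Insert 13: R from 1
Insert 30: R from 1 -> R from 13
Insert 43: R from 1 -> R from 13 -> R from 30
Insert 77: R from 1 -> R from 13 -> R from 30 -> R from 43
Insert 92: R from 1 -> R from 13 -> R from 30 -> R from 43 -> R from 77
Insert 24: R from 1 -> R from 13 -> L from 30

In-order: [1, 13, 24, 30, 43, 77, 92]


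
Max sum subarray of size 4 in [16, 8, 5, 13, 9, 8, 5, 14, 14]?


[0:4]: 42
[1:5]: 35
[2:6]: 35
[3:7]: 35
[4:8]: 36
[5:9]: 41

Max: 42 at [0:4]


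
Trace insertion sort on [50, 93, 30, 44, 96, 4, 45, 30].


Initial: [50, 93, 30, 44, 96, 4, 45, 30]
Insert 93: [50, 93, 30, 44, 96, 4, 45, 30]
Insert 30: [30, 50, 93, 44, 96, 4, 45, 30]
Insert 44: [30, 44, 50, 93, 96, 4, 45, 30]
Insert 96: [30, 44, 50, 93, 96, 4, 45, 30]
Insert 4: [4, 30, 44, 50, 93, 96, 45, 30]
Insert 45: [4, 30, 44, 45, 50, 93, 96, 30]
Insert 30: [4, 30, 30, 44, 45, 50, 93, 96]

Sorted: [4, 30, 30, 44, 45, 50, 93, 96]


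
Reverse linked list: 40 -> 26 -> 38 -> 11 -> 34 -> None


Step 1: curr=40, set curr.next=prev(None) | reversed so far: 40
Step 2: curr=26, set curr.next=prev(40) | reversed so far: 26 -> 40
Step 3: curr=38, set curr.next=prev(26) | reversed so far: 38 -> 26 -> 40
Step 4: curr=11, set curr.next=prev(38) | reversed so far: 11 -> 38 -> 26 -> 40
Step 5: curr=34, set curr.next=prev(11) | reversed so far: 34 -> 11 -> 38 -> 26 -> 40

34 -> 11 -> 38 -> 26 -> 40 -> None


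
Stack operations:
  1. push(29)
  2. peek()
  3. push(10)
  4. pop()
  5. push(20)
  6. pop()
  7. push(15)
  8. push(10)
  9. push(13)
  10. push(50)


push(29) -> [29]
peek()->29
push(10) -> [29, 10]
pop()->10, [29]
push(20) -> [29, 20]
pop()->20, [29]
push(15) -> [29, 15]
push(10) -> [29, 15, 10]
push(13) -> [29, 15, 10, 13]
push(50) -> [29, 15, 10, 13, 50]

Final stack: [29, 15, 10, 13, 50]


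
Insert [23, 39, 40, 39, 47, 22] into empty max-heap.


Insert 23: [23]
Insert 39: [39, 23]
Insert 40: [40, 23, 39]
Insert 39: [40, 39, 39, 23]
Insert 47: [47, 40, 39, 23, 39]
Insert 22: [47, 40, 39, 23, 39, 22]

Final heap: [47, 40, 39, 23, 39, 22]


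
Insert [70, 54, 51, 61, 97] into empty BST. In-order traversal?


Insert 70: root
Insert 54: L from 70
Insert 51: L from 70 -> L from 54
Insert 61: L from 70 -> R from 54
Insert 97: R from 70

In-order: [51, 54, 61, 70, 97]


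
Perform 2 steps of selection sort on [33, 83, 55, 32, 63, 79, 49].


Initial: [33, 83, 55, 32, 63, 79, 49]
Step 1: min=32 at 3
  Swap: [32, 83, 55, 33, 63, 79, 49]
Step 2: min=33 at 3
  Swap: [32, 33, 55, 83, 63, 79, 49]

After 2 steps: [32, 33, 55, 83, 63, 79, 49]


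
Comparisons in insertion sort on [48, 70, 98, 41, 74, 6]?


Algorithm: insertion sort
Input: [48, 70, 98, 41, 74, 6]
Sorted: [6, 41, 48, 70, 74, 98]

12


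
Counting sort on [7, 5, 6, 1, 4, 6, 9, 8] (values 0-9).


Input: [7, 5, 6, 1, 4, 6, 9, 8]
Counts: [0, 1, 0, 0, 1, 1, 2, 1, 1, 1]

Sorted: [1, 4, 5, 6, 6, 7, 8, 9]


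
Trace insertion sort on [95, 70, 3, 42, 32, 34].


Initial: [95, 70, 3, 42, 32, 34]
Insert 70: [70, 95, 3, 42, 32, 34]
Insert 3: [3, 70, 95, 42, 32, 34]
Insert 42: [3, 42, 70, 95, 32, 34]
Insert 32: [3, 32, 42, 70, 95, 34]
Insert 34: [3, 32, 34, 42, 70, 95]

Sorted: [3, 32, 34, 42, 70, 95]


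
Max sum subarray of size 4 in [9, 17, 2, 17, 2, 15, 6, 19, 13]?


[0:4]: 45
[1:5]: 38
[2:6]: 36
[3:7]: 40
[4:8]: 42
[5:9]: 53

Max: 53 at [5:9]


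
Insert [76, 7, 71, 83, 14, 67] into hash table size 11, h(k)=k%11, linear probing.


Insert 76: h=10 -> slot 10
Insert 7: h=7 -> slot 7
Insert 71: h=5 -> slot 5
Insert 83: h=6 -> slot 6
Insert 14: h=3 -> slot 3
Insert 67: h=1 -> slot 1

Table: [None, 67, None, 14, None, 71, 83, 7, None, None, 76]


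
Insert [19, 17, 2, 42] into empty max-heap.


Insert 19: [19]
Insert 17: [19, 17]
Insert 2: [19, 17, 2]
Insert 42: [42, 19, 2, 17]

Final heap: [42, 19, 2, 17]


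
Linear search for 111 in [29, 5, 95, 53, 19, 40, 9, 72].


i=0: 29!=111
i=1: 5!=111
i=2: 95!=111
i=3: 53!=111
i=4: 19!=111
i=5: 40!=111
i=6: 9!=111
i=7: 72!=111

Not found, 8 comps


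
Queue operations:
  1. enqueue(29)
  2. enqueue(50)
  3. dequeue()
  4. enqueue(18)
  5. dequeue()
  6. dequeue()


enqueue(29) -> [29]
enqueue(50) -> [29, 50]
dequeue()->29, [50]
enqueue(18) -> [50, 18]
dequeue()->50, [18]
dequeue()->18, []

Final queue: []


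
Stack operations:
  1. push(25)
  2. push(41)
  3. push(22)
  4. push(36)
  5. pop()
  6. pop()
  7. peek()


push(25) -> [25]
push(41) -> [25, 41]
push(22) -> [25, 41, 22]
push(36) -> [25, 41, 22, 36]
pop()->36, [25, 41, 22]
pop()->22, [25, 41]
peek()->41

Final stack: [25, 41]


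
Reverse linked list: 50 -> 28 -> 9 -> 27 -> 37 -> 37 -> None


Step 1: curr=50, set curr.next=prev(None) | reversed so far: 50
Step 2: curr=28, set curr.next=prev(50) | reversed so far: 28 -> 50
Step 3: curr=9, set curr.next=prev(28) | reversed so far: 9 -> 28 -> 50
Step 4: curr=27, set curr.next=prev(9) | reversed so far: 27 -> 9 -> 28 -> 50
Step 5: curr=37, set curr.next=prev(27) | reversed so far: 37 -> 27 -> 9 -> 28 -> 50
Step 6: curr=37, set curr.next=prev(37) | reversed so far: 37 -> 37 -> 27 -> 9 -> 28 -> 50

37 -> 37 -> 27 -> 9 -> 28 -> 50 -> None


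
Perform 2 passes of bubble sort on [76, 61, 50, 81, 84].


Initial: [76, 61, 50, 81, 84]
Pass 1: [61, 50, 76, 81, 84] (2 swaps)
Pass 2: [50, 61, 76, 81, 84] (1 swaps)

After 2 passes: [50, 61, 76, 81, 84]


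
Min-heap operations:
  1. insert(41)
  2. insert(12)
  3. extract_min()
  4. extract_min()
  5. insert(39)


insert(41) -> [41]
insert(12) -> [12, 41]
extract_min()->12, [41]
extract_min()->41, []
insert(39) -> [39]

Final heap: [39]


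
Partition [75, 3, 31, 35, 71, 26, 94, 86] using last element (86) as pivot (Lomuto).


Pivot: 86
  75 <= 86: advance i (no swap)
  3 <= 86: advance i (no swap)
  31 <= 86: advance i (no swap)
  35 <= 86: advance i (no swap)
  71 <= 86: advance i (no swap)
  26 <= 86: advance i (no swap)
Place pivot at 6: [75, 3, 31, 35, 71, 26, 86, 94]

Partitioned: [75, 3, 31, 35, 71, 26, 86, 94]


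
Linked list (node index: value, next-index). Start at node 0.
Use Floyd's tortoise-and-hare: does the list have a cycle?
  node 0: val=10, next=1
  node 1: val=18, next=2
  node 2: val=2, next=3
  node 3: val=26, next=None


Floyd's tortoise (slow, +1) and hare (fast, +2):
  init: slow=0, fast=0
  step 1: slow=1, fast=2
  step 2: fast 2->3->None, no cycle

Cycle: no


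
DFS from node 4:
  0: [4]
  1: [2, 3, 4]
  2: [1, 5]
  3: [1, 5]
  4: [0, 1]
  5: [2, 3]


Visit 4, push [1, 0]
Visit 0, push []
Visit 1, push [3, 2]
Visit 2, push [5]
Visit 5, push [3]
Visit 3, push []

DFS order: [4, 0, 1, 2, 5, 3]


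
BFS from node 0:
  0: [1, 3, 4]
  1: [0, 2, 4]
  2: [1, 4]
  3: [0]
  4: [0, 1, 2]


Visit 0, enqueue [1, 3, 4]
Visit 1, enqueue [2]
Visit 3, enqueue []
Visit 4, enqueue []
Visit 2, enqueue []

BFS order: [0, 1, 3, 4, 2]


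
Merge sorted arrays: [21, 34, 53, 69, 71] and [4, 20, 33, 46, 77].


Take 4 from B
Take 20 from B
Take 21 from A
Take 33 from B
Take 34 from A
Take 46 from B
Take 53 from A
Take 69 from A
Take 71 from A

Merged: [4, 20, 21, 33, 34, 46, 53, 69, 71, 77]


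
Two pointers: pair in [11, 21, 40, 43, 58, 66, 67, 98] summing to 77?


lo=0(11)+hi=7(98)=109
lo=0(11)+hi=6(67)=78
lo=0(11)+hi=5(66)=77

Yes: 11+66=77


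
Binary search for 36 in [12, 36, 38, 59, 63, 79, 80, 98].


Step 1: lo=0, hi=7, mid=3, val=59
Step 2: lo=0, hi=2, mid=1, val=36

Found at index 1


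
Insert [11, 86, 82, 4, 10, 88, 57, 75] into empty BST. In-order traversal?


Insert 11: root
Insert 86: R from 11
Insert 82: R from 11 -> L from 86
Insert 4: L from 11
Insert 10: L from 11 -> R from 4
Insert 88: R from 11 -> R from 86
Insert 57: R from 11 -> L from 86 -> L from 82
Insert 75: R from 11 -> L from 86 -> L from 82 -> R from 57

In-order: [4, 10, 11, 57, 75, 82, 86, 88]


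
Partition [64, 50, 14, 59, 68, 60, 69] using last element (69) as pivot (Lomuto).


Pivot: 69
  64 <= 69: advance i (no swap)
  50 <= 69: advance i (no swap)
  14 <= 69: advance i (no swap)
  59 <= 69: advance i (no swap)
  68 <= 69: advance i (no swap)
  60 <= 69: advance i (no swap)
Place pivot at 6: [64, 50, 14, 59, 68, 60, 69]

Partitioned: [64, 50, 14, 59, 68, 60, 69]


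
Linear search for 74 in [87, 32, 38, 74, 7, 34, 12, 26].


i=0: 87!=74
i=1: 32!=74
i=2: 38!=74
i=3: 74==74 found!

Found at 3, 4 comps


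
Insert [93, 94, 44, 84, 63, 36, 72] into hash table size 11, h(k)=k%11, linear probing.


Insert 93: h=5 -> slot 5
Insert 94: h=6 -> slot 6
Insert 44: h=0 -> slot 0
Insert 84: h=7 -> slot 7
Insert 63: h=8 -> slot 8
Insert 36: h=3 -> slot 3
Insert 72: h=6, 3 probes -> slot 9

Table: [44, None, None, 36, None, 93, 94, 84, 63, 72, None]


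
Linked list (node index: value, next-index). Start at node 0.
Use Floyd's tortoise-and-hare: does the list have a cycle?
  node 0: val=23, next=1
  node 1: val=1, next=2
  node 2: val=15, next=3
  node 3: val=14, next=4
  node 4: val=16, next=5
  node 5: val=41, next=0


Floyd's tortoise (slow, +1) and hare (fast, +2):
  init: slow=0, fast=0
  step 1: slow=1, fast=2
  step 2: slow=2, fast=4
  step 3: slow=3, fast=0
  step 4: slow=4, fast=2
  step 5: slow=5, fast=4
  step 6: slow=0, fast=0
  slow == fast at node 0: cycle detected

Cycle: yes


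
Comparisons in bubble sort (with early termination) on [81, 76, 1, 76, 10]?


Algorithm: bubble sort (with early termination)
Input: [81, 76, 1, 76, 10]
Sorted: [1, 10, 76, 76, 81]

10


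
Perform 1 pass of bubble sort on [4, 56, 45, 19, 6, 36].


Initial: [4, 56, 45, 19, 6, 36]
Pass 1: [4, 45, 19, 6, 36, 56] (4 swaps)

After 1 pass: [4, 45, 19, 6, 36, 56]


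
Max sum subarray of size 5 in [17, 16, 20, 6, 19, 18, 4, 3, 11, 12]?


[0:5]: 78
[1:6]: 79
[2:7]: 67
[3:8]: 50
[4:9]: 55
[5:10]: 48

Max: 79 at [1:6]


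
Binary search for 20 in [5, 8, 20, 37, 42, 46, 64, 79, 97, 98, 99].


Step 1: lo=0, hi=10, mid=5, val=46
Step 2: lo=0, hi=4, mid=2, val=20

Found at index 2


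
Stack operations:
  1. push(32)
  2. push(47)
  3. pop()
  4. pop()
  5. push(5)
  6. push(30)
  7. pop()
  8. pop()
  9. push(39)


push(32) -> [32]
push(47) -> [32, 47]
pop()->47, [32]
pop()->32, []
push(5) -> [5]
push(30) -> [5, 30]
pop()->30, [5]
pop()->5, []
push(39) -> [39]

Final stack: [39]


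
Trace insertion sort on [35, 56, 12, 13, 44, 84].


Initial: [35, 56, 12, 13, 44, 84]
Insert 56: [35, 56, 12, 13, 44, 84]
Insert 12: [12, 35, 56, 13, 44, 84]
Insert 13: [12, 13, 35, 56, 44, 84]
Insert 44: [12, 13, 35, 44, 56, 84]
Insert 84: [12, 13, 35, 44, 56, 84]

Sorted: [12, 13, 35, 44, 56, 84]


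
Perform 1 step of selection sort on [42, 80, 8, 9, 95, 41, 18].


Initial: [42, 80, 8, 9, 95, 41, 18]
Step 1: min=8 at 2
  Swap: [8, 80, 42, 9, 95, 41, 18]

After 1 step: [8, 80, 42, 9, 95, 41, 18]


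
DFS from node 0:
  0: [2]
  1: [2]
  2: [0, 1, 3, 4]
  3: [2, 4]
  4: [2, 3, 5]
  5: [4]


Visit 0, push [2]
Visit 2, push [4, 3, 1]
Visit 1, push []
Visit 3, push [4]
Visit 4, push [5]
Visit 5, push []

DFS order: [0, 2, 1, 3, 4, 5]


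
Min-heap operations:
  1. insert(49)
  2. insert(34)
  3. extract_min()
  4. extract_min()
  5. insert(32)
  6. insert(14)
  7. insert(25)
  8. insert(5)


insert(49) -> [49]
insert(34) -> [34, 49]
extract_min()->34, [49]
extract_min()->49, []
insert(32) -> [32]
insert(14) -> [14, 32]
insert(25) -> [14, 32, 25]
insert(5) -> [5, 14, 25, 32]

Final heap: [5, 14, 25, 32]


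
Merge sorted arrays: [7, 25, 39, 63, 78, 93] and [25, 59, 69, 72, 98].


Take 7 from A
Take 25 from A
Take 25 from B
Take 39 from A
Take 59 from B
Take 63 from A
Take 69 from B
Take 72 from B
Take 78 from A
Take 93 from A

Merged: [7, 25, 25, 39, 59, 63, 69, 72, 78, 93, 98]


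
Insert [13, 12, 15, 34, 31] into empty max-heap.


Insert 13: [13]
Insert 12: [13, 12]
Insert 15: [15, 12, 13]
Insert 34: [34, 15, 13, 12]
Insert 31: [34, 31, 13, 12, 15]

Final heap: [34, 31, 13, 12, 15]


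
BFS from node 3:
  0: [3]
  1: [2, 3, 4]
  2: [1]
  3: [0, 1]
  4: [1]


Visit 3, enqueue [0, 1]
Visit 0, enqueue []
Visit 1, enqueue [2, 4]
Visit 2, enqueue []
Visit 4, enqueue []

BFS order: [3, 0, 1, 2, 4]


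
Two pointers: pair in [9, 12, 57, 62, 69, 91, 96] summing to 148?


lo=0(9)+hi=6(96)=105
lo=1(12)+hi=6(96)=108
lo=2(57)+hi=6(96)=153
lo=2(57)+hi=5(91)=148

Yes: 57+91=148


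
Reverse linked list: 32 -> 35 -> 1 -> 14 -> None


Step 1: curr=32, set curr.next=prev(None) | reversed so far: 32
Step 2: curr=35, set curr.next=prev(32) | reversed so far: 35 -> 32
Step 3: curr=1, set curr.next=prev(35) | reversed so far: 1 -> 35 -> 32
Step 4: curr=14, set curr.next=prev(1) | reversed so far: 14 -> 1 -> 35 -> 32

14 -> 1 -> 35 -> 32 -> None


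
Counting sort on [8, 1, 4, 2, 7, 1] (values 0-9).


Input: [8, 1, 4, 2, 7, 1]
Counts: [0, 2, 1, 0, 1, 0, 0, 1, 1, 0]

Sorted: [1, 1, 2, 4, 7, 8]


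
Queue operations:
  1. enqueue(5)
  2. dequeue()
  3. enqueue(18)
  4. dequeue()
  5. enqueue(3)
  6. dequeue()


enqueue(5) -> [5]
dequeue()->5, []
enqueue(18) -> [18]
dequeue()->18, []
enqueue(3) -> [3]
dequeue()->3, []

Final queue: []


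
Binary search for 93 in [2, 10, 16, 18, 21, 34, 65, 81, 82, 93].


Step 1: lo=0, hi=9, mid=4, val=21
Step 2: lo=5, hi=9, mid=7, val=81
Step 3: lo=8, hi=9, mid=8, val=82
Step 4: lo=9, hi=9, mid=9, val=93

Found at index 9


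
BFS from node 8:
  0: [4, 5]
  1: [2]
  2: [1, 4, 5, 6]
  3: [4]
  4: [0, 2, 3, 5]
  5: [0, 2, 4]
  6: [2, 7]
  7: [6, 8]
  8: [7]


Visit 8, enqueue [7]
Visit 7, enqueue [6]
Visit 6, enqueue [2]
Visit 2, enqueue [1, 4, 5]
Visit 1, enqueue []
Visit 4, enqueue [0, 3]
Visit 5, enqueue []
Visit 0, enqueue []
Visit 3, enqueue []

BFS order: [8, 7, 6, 2, 1, 4, 5, 0, 3]


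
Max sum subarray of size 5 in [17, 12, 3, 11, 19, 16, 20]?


[0:5]: 62
[1:6]: 61
[2:7]: 69

Max: 69 at [2:7]


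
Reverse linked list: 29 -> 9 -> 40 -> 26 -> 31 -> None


Step 1: curr=29, set curr.next=prev(None) | reversed so far: 29
Step 2: curr=9, set curr.next=prev(29) | reversed so far: 9 -> 29
Step 3: curr=40, set curr.next=prev(9) | reversed so far: 40 -> 9 -> 29
Step 4: curr=26, set curr.next=prev(40) | reversed so far: 26 -> 40 -> 9 -> 29
Step 5: curr=31, set curr.next=prev(26) | reversed so far: 31 -> 26 -> 40 -> 9 -> 29

31 -> 26 -> 40 -> 9 -> 29 -> None


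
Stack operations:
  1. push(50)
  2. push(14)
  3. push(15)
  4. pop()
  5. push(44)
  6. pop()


push(50) -> [50]
push(14) -> [50, 14]
push(15) -> [50, 14, 15]
pop()->15, [50, 14]
push(44) -> [50, 14, 44]
pop()->44, [50, 14]

Final stack: [50, 14]


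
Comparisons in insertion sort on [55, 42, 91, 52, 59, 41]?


Algorithm: insertion sort
Input: [55, 42, 91, 52, 59, 41]
Sorted: [41, 42, 52, 55, 59, 91]

12


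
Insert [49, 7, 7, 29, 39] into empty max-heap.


Insert 49: [49]
Insert 7: [49, 7]
Insert 7: [49, 7, 7]
Insert 29: [49, 29, 7, 7]
Insert 39: [49, 39, 7, 7, 29]

Final heap: [49, 39, 7, 7, 29]


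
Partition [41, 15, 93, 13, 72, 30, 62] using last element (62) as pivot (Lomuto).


Pivot: 62
  41 <= 62: advance i (no swap)
  15 <= 62: advance i (no swap)
  13 <= 62: swap -> [41, 15, 13, 93, 72, 30, 62]
  30 <= 62: swap -> [41, 15, 13, 30, 72, 93, 62]
Place pivot at 4: [41, 15, 13, 30, 62, 93, 72]

Partitioned: [41, 15, 13, 30, 62, 93, 72]


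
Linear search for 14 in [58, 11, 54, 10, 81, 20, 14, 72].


i=0: 58!=14
i=1: 11!=14
i=2: 54!=14
i=3: 10!=14
i=4: 81!=14
i=5: 20!=14
i=6: 14==14 found!

Found at 6, 7 comps


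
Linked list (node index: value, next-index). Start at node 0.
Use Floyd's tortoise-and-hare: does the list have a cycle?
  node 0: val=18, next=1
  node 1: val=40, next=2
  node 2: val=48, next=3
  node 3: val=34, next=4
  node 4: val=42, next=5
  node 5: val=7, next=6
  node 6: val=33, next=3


Floyd's tortoise (slow, +1) and hare (fast, +2):
  init: slow=0, fast=0
  step 1: slow=1, fast=2
  step 2: slow=2, fast=4
  step 3: slow=3, fast=6
  step 4: slow=4, fast=4
  slow == fast at node 4: cycle detected

Cycle: yes


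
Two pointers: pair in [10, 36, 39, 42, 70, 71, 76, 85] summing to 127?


lo=0(10)+hi=7(85)=95
lo=1(36)+hi=7(85)=121
lo=2(39)+hi=7(85)=124
lo=3(42)+hi=7(85)=127

Yes: 42+85=127


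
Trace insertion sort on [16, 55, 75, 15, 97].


Initial: [16, 55, 75, 15, 97]
Insert 55: [16, 55, 75, 15, 97]
Insert 75: [16, 55, 75, 15, 97]
Insert 15: [15, 16, 55, 75, 97]
Insert 97: [15, 16, 55, 75, 97]

Sorted: [15, 16, 55, 75, 97]


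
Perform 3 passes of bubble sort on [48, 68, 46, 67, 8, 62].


Initial: [48, 68, 46, 67, 8, 62]
Pass 1: [48, 46, 67, 8, 62, 68] (4 swaps)
Pass 2: [46, 48, 8, 62, 67, 68] (3 swaps)
Pass 3: [46, 8, 48, 62, 67, 68] (1 swaps)

After 3 passes: [46, 8, 48, 62, 67, 68]


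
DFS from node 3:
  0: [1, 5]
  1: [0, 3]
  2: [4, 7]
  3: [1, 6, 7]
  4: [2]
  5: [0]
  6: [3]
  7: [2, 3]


Visit 3, push [7, 6, 1]
Visit 1, push [0]
Visit 0, push [5]
Visit 5, push []
Visit 6, push []
Visit 7, push [2]
Visit 2, push [4]
Visit 4, push []

DFS order: [3, 1, 0, 5, 6, 7, 2, 4]


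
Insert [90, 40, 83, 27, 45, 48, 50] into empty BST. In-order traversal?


Insert 90: root
Insert 40: L from 90
Insert 83: L from 90 -> R from 40
Insert 27: L from 90 -> L from 40
Insert 45: L from 90 -> R from 40 -> L from 83
Insert 48: L from 90 -> R from 40 -> L from 83 -> R from 45
Insert 50: L from 90 -> R from 40 -> L from 83 -> R from 45 -> R from 48

In-order: [27, 40, 45, 48, 50, 83, 90]


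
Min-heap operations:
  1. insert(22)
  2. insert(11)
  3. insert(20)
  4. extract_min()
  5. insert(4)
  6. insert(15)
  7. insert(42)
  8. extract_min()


insert(22) -> [22]
insert(11) -> [11, 22]
insert(20) -> [11, 22, 20]
extract_min()->11, [20, 22]
insert(4) -> [4, 22, 20]
insert(15) -> [4, 15, 20, 22]
insert(42) -> [4, 15, 20, 22, 42]
extract_min()->4, [15, 22, 20, 42]

Final heap: [15, 22, 20, 42]


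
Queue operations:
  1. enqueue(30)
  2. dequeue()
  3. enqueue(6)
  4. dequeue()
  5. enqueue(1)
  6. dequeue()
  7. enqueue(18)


enqueue(30) -> [30]
dequeue()->30, []
enqueue(6) -> [6]
dequeue()->6, []
enqueue(1) -> [1]
dequeue()->1, []
enqueue(18) -> [18]

Final queue: [18]


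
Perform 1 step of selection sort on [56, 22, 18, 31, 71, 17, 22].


Initial: [56, 22, 18, 31, 71, 17, 22]
Step 1: min=17 at 5
  Swap: [17, 22, 18, 31, 71, 56, 22]

After 1 step: [17, 22, 18, 31, 71, 56, 22]


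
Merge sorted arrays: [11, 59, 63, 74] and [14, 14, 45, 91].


Take 11 from A
Take 14 from B
Take 14 from B
Take 45 from B
Take 59 from A
Take 63 from A
Take 74 from A

Merged: [11, 14, 14, 45, 59, 63, 74, 91]


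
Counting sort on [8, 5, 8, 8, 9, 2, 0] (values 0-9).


Input: [8, 5, 8, 8, 9, 2, 0]
Counts: [1, 0, 1, 0, 0, 1, 0, 0, 3, 1]

Sorted: [0, 2, 5, 8, 8, 8, 9]


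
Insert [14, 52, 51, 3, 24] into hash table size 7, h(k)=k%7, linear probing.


Insert 14: h=0 -> slot 0
Insert 52: h=3 -> slot 3
Insert 51: h=2 -> slot 2
Insert 3: h=3, 1 probes -> slot 4
Insert 24: h=3, 2 probes -> slot 5

Table: [14, None, 51, 52, 3, 24, None]


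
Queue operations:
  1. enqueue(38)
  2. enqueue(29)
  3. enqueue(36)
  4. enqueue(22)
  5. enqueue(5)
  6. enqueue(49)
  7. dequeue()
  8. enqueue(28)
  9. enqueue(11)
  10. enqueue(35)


enqueue(38) -> [38]
enqueue(29) -> [38, 29]
enqueue(36) -> [38, 29, 36]
enqueue(22) -> [38, 29, 36, 22]
enqueue(5) -> [38, 29, 36, 22, 5]
enqueue(49) -> [38, 29, 36, 22, 5, 49]
dequeue()->38, [29, 36, 22, 5, 49]
enqueue(28) -> [29, 36, 22, 5, 49, 28]
enqueue(11) -> [29, 36, 22, 5, 49, 28, 11]
enqueue(35) -> [29, 36, 22, 5, 49, 28, 11, 35]

Final queue: [29, 36, 22, 5, 49, 28, 11, 35]


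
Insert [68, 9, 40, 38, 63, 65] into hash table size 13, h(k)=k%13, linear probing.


Insert 68: h=3 -> slot 3
Insert 9: h=9 -> slot 9
Insert 40: h=1 -> slot 1
Insert 38: h=12 -> slot 12
Insert 63: h=11 -> slot 11
Insert 65: h=0 -> slot 0

Table: [65, 40, None, 68, None, None, None, None, None, 9, None, 63, 38]


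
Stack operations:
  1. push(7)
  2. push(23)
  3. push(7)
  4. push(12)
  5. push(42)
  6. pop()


push(7) -> [7]
push(23) -> [7, 23]
push(7) -> [7, 23, 7]
push(12) -> [7, 23, 7, 12]
push(42) -> [7, 23, 7, 12, 42]
pop()->42, [7, 23, 7, 12]

Final stack: [7, 23, 7, 12]


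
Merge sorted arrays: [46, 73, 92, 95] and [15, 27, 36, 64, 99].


Take 15 from B
Take 27 from B
Take 36 from B
Take 46 from A
Take 64 from B
Take 73 from A
Take 92 from A
Take 95 from A

Merged: [15, 27, 36, 46, 64, 73, 92, 95, 99]


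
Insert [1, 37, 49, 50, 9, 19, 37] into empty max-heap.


Insert 1: [1]
Insert 37: [37, 1]
Insert 49: [49, 1, 37]
Insert 50: [50, 49, 37, 1]
Insert 9: [50, 49, 37, 1, 9]
Insert 19: [50, 49, 37, 1, 9, 19]
Insert 37: [50, 49, 37, 1, 9, 19, 37]

Final heap: [50, 49, 37, 1, 9, 19, 37]


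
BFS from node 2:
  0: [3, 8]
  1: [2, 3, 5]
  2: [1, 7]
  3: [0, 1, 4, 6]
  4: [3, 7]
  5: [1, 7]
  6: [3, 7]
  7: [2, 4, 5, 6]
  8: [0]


Visit 2, enqueue [1, 7]
Visit 1, enqueue [3, 5]
Visit 7, enqueue [4, 6]
Visit 3, enqueue [0]
Visit 5, enqueue []
Visit 4, enqueue []
Visit 6, enqueue []
Visit 0, enqueue [8]
Visit 8, enqueue []

BFS order: [2, 1, 7, 3, 5, 4, 6, 0, 8]


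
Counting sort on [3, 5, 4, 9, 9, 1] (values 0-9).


Input: [3, 5, 4, 9, 9, 1]
Counts: [0, 1, 0, 1, 1, 1, 0, 0, 0, 2]

Sorted: [1, 3, 4, 5, 9, 9]


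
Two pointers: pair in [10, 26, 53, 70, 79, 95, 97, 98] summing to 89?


lo=0(10)+hi=7(98)=108
lo=0(10)+hi=6(97)=107
lo=0(10)+hi=5(95)=105
lo=0(10)+hi=4(79)=89

Yes: 10+79=89


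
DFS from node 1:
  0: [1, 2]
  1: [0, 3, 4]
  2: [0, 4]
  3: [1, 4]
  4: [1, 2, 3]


Visit 1, push [4, 3, 0]
Visit 0, push [2]
Visit 2, push [4]
Visit 4, push [3]
Visit 3, push []

DFS order: [1, 0, 2, 4, 3]


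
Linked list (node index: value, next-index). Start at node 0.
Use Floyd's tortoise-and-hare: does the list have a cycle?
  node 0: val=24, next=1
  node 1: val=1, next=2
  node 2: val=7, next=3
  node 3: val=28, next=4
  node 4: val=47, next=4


Floyd's tortoise (slow, +1) and hare (fast, +2):
  init: slow=0, fast=0
  step 1: slow=1, fast=2
  step 2: slow=2, fast=4
  step 3: slow=3, fast=4
  step 4: slow=4, fast=4
  slow == fast at node 4: cycle detected

Cycle: yes


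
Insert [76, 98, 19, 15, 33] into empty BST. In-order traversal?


Insert 76: root
Insert 98: R from 76
Insert 19: L from 76
Insert 15: L from 76 -> L from 19
Insert 33: L from 76 -> R from 19

In-order: [15, 19, 33, 76, 98]


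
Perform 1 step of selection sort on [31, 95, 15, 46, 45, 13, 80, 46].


Initial: [31, 95, 15, 46, 45, 13, 80, 46]
Step 1: min=13 at 5
  Swap: [13, 95, 15, 46, 45, 31, 80, 46]

After 1 step: [13, 95, 15, 46, 45, 31, 80, 46]


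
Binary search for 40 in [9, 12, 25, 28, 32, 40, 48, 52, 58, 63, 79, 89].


Step 1: lo=0, hi=11, mid=5, val=40

Found at index 5


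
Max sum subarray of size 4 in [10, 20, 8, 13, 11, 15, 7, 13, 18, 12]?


[0:4]: 51
[1:5]: 52
[2:6]: 47
[3:7]: 46
[4:8]: 46
[5:9]: 53
[6:10]: 50

Max: 53 at [5:9]


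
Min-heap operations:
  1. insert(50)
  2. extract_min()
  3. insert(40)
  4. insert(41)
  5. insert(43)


insert(50) -> [50]
extract_min()->50, []
insert(40) -> [40]
insert(41) -> [40, 41]
insert(43) -> [40, 41, 43]

Final heap: [40, 41, 43]


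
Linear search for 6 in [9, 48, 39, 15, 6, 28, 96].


i=0: 9!=6
i=1: 48!=6
i=2: 39!=6
i=3: 15!=6
i=4: 6==6 found!

Found at 4, 5 comps


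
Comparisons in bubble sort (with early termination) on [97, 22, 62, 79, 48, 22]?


Algorithm: bubble sort (with early termination)
Input: [97, 22, 62, 79, 48, 22]
Sorted: [22, 22, 48, 62, 79, 97]

15


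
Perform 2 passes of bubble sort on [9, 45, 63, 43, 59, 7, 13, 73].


Initial: [9, 45, 63, 43, 59, 7, 13, 73]
Pass 1: [9, 45, 43, 59, 7, 13, 63, 73] (4 swaps)
Pass 2: [9, 43, 45, 7, 13, 59, 63, 73] (3 swaps)

After 2 passes: [9, 43, 45, 7, 13, 59, 63, 73]


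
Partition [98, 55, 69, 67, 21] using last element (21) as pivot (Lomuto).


Pivot: 21
Place pivot at 0: [21, 55, 69, 67, 98]

Partitioned: [21, 55, 69, 67, 98]


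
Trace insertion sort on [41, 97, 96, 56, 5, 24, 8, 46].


Initial: [41, 97, 96, 56, 5, 24, 8, 46]
Insert 97: [41, 97, 96, 56, 5, 24, 8, 46]
Insert 96: [41, 96, 97, 56, 5, 24, 8, 46]
Insert 56: [41, 56, 96, 97, 5, 24, 8, 46]
Insert 5: [5, 41, 56, 96, 97, 24, 8, 46]
Insert 24: [5, 24, 41, 56, 96, 97, 8, 46]
Insert 8: [5, 8, 24, 41, 56, 96, 97, 46]
Insert 46: [5, 8, 24, 41, 46, 56, 96, 97]

Sorted: [5, 8, 24, 41, 46, 56, 96, 97]
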